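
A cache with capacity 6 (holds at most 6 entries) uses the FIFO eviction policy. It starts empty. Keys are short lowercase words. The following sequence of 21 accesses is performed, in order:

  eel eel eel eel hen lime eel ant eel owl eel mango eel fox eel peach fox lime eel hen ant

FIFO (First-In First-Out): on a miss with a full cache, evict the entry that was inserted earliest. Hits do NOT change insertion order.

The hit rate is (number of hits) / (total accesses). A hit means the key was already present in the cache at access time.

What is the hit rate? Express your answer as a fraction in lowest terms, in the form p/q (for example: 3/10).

Answer: 3/7

Derivation:
FIFO simulation (capacity=6):
  1. access eel: MISS. Cache (old->new): [eel]
  2. access eel: HIT. Cache (old->new): [eel]
  3. access eel: HIT. Cache (old->new): [eel]
  4. access eel: HIT. Cache (old->new): [eel]
  5. access hen: MISS. Cache (old->new): [eel hen]
  6. access lime: MISS. Cache (old->new): [eel hen lime]
  7. access eel: HIT. Cache (old->new): [eel hen lime]
  8. access ant: MISS. Cache (old->new): [eel hen lime ant]
  9. access eel: HIT. Cache (old->new): [eel hen lime ant]
  10. access owl: MISS. Cache (old->new): [eel hen lime ant owl]
  11. access eel: HIT. Cache (old->new): [eel hen lime ant owl]
  12. access mango: MISS. Cache (old->new): [eel hen lime ant owl mango]
  13. access eel: HIT. Cache (old->new): [eel hen lime ant owl mango]
  14. access fox: MISS, evict eel. Cache (old->new): [hen lime ant owl mango fox]
  15. access eel: MISS, evict hen. Cache (old->new): [lime ant owl mango fox eel]
  16. access peach: MISS, evict lime. Cache (old->new): [ant owl mango fox eel peach]
  17. access fox: HIT. Cache (old->new): [ant owl mango fox eel peach]
  18. access lime: MISS, evict ant. Cache (old->new): [owl mango fox eel peach lime]
  19. access eel: HIT. Cache (old->new): [owl mango fox eel peach lime]
  20. access hen: MISS, evict owl. Cache (old->new): [mango fox eel peach lime hen]
  21. access ant: MISS, evict mango. Cache (old->new): [fox eel peach lime hen ant]
Total: 9 hits, 12 misses, 6 evictions

Hit rate = 9/21 = 3/7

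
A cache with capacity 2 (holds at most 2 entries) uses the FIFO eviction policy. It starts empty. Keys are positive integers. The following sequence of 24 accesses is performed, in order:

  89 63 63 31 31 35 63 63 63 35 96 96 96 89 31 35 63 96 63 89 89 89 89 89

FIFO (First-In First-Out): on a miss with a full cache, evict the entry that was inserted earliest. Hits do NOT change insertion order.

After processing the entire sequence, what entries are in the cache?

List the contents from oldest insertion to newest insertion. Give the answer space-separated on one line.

Answer: 96 89

Derivation:
FIFO simulation (capacity=2):
  1. access 89: MISS. Cache (old->new): [89]
  2. access 63: MISS. Cache (old->new): [89 63]
  3. access 63: HIT. Cache (old->new): [89 63]
  4. access 31: MISS, evict 89. Cache (old->new): [63 31]
  5. access 31: HIT. Cache (old->new): [63 31]
  6. access 35: MISS, evict 63. Cache (old->new): [31 35]
  7. access 63: MISS, evict 31. Cache (old->new): [35 63]
  8. access 63: HIT. Cache (old->new): [35 63]
  9. access 63: HIT. Cache (old->new): [35 63]
  10. access 35: HIT. Cache (old->new): [35 63]
  11. access 96: MISS, evict 35. Cache (old->new): [63 96]
  12. access 96: HIT. Cache (old->new): [63 96]
  13. access 96: HIT. Cache (old->new): [63 96]
  14. access 89: MISS, evict 63. Cache (old->new): [96 89]
  15. access 31: MISS, evict 96. Cache (old->new): [89 31]
  16. access 35: MISS, evict 89. Cache (old->new): [31 35]
  17. access 63: MISS, evict 31. Cache (old->new): [35 63]
  18. access 96: MISS, evict 35. Cache (old->new): [63 96]
  19. access 63: HIT. Cache (old->new): [63 96]
  20. access 89: MISS, evict 63. Cache (old->new): [96 89]
  21. access 89: HIT. Cache (old->new): [96 89]
  22. access 89: HIT. Cache (old->new): [96 89]
  23. access 89: HIT. Cache (old->new): [96 89]
  24. access 89: HIT. Cache (old->new): [96 89]
Total: 12 hits, 12 misses, 10 evictions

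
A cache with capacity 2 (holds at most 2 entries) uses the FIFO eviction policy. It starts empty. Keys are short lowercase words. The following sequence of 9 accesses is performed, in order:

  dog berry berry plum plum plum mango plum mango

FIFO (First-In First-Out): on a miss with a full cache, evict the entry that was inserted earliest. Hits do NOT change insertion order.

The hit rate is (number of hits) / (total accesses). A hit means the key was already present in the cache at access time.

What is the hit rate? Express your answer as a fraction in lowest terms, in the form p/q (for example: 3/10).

Answer: 5/9

Derivation:
FIFO simulation (capacity=2):
  1. access dog: MISS. Cache (old->new): [dog]
  2. access berry: MISS. Cache (old->new): [dog berry]
  3. access berry: HIT. Cache (old->new): [dog berry]
  4. access plum: MISS, evict dog. Cache (old->new): [berry plum]
  5. access plum: HIT. Cache (old->new): [berry plum]
  6. access plum: HIT. Cache (old->new): [berry plum]
  7. access mango: MISS, evict berry. Cache (old->new): [plum mango]
  8. access plum: HIT. Cache (old->new): [plum mango]
  9. access mango: HIT. Cache (old->new): [plum mango]
Total: 5 hits, 4 misses, 2 evictions

Hit rate = 5/9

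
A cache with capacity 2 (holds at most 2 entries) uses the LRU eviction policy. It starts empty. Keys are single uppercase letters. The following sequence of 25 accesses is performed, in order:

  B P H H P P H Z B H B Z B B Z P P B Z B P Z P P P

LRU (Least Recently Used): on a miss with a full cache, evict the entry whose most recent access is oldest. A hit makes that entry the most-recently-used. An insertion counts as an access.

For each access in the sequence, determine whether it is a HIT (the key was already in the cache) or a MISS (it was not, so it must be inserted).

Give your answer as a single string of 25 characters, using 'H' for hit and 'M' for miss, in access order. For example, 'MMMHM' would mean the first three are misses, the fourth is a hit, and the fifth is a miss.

Answer: MMMHHHHMMMHMHHHMHMMHMMHHH

Derivation:
LRU simulation (capacity=2):
  1. access B: MISS. Cache (LRU->MRU): [B]
  2. access P: MISS. Cache (LRU->MRU): [B P]
  3. access H: MISS, evict B. Cache (LRU->MRU): [P H]
  4. access H: HIT. Cache (LRU->MRU): [P H]
  5. access P: HIT. Cache (LRU->MRU): [H P]
  6. access P: HIT. Cache (LRU->MRU): [H P]
  7. access H: HIT. Cache (LRU->MRU): [P H]
  8. access Z: MISS, evict P. Cache (LRU->MRU): [H Z]
  9. access B: MISS, evict H. Cache (LRU->MRU): [Z B]
  10. access H: MISS, evict Z. Cache (LRU->MRU): [B H]
  11. access B: HIT. Cache (LRU->MRU): [H B]
  12. access Z: MISS, evict H. Cache (LRU->MRU): [B Z]
  13. access B: HIT. Cache (LRU->MRU): [Z B]
  14. access B: HIT. Cache (LRU->MRU): [Z B]
  15. access Z: HIT. Cache (LRU->MRU): [B Z]
  16. access P: MISS, evict B. Cache (LRU->MRU): [Z P]
  17. access P: HIT. Cache (LRU->MRU): [Z P]
  18. access B: MISS, evict Z. Cache (LRU->MRU): [P B]
  19. access Z: MISS, evict P. Cache (LRU->MRU): [B Z]
  20. access B: HIT. Cache (LRU->MRU): [Z B]
  21. access P: MISS, evict Z. Cache (LRU->MRU): [B P]
  22. access Z: MISS, evict B. Cache (LRU->MRU): [P Z]
  23. access P: HIT. Cache (LRU->MRU): [Z P]
  24. access P: HIT. Cache (LRU->MRU): [Z P]
  25. access P: HIT. Cache (LRU->MRU): [Z P]
Total: 13 hits, 12 misses, 10 evictions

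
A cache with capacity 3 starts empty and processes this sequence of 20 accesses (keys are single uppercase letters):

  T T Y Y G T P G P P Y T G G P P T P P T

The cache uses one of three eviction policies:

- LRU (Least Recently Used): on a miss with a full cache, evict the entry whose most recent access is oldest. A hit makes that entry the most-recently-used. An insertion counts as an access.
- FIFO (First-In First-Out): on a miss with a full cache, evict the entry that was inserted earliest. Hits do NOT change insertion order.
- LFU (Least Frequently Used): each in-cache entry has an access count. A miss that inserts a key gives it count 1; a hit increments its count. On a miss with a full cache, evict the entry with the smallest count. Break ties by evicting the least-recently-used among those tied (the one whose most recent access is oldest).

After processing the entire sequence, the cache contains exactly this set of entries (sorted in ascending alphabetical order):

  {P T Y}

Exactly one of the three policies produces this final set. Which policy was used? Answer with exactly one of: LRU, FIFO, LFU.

Answer: LFU

Derivation:
Simulating under each policy and comparing final sets:
  LRU: final set = {G P T} -> differs
  FIFO: final set = {G P T} -> differs
  LFU: final set = {P T Y} -> MATCHES target
Only LFU produces the target set.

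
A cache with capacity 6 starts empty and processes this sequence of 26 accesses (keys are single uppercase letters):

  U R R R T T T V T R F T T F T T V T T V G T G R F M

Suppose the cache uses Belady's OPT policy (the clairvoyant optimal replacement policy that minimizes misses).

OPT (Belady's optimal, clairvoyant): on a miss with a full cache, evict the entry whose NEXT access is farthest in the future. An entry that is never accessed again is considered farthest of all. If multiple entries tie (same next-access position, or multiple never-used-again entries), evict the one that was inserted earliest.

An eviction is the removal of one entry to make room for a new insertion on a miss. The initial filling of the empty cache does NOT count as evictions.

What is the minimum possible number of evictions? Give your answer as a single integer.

Answer: 1

Derivation:
OPT (Belady) simulation (capacity=6):
  1. access U: MISS. Cache: [U]
  2. access R: MISS. Cache: [U R]
  3. access R: HIT. Next use of R: step 4. Cache: [U R]
  4. access R: HIT. Next use of R: step 10. Cache: [U R]
  5. access T: MISS. Cache: [U R T]
  6. access T: HIT. Next use of T: step 7. Cache: [U R T]
  7. access T: HIT. Next use of T: step 9. Cache: [U R T]
  8. access V: MISS. Cache: [U R T V]
  9. access T: HIT. Next use of T: step 12. Cache: [U R T V]
  10. access R: HIT. Next use of R: step 24. Cache: [U R T V]
  11. access F: MISS. Cache: [U R T V F]
  12. access T: HIT. Next use of T: step 13. Cache: [U R T V F]
  13. access T: HIT. Next use of T: step 15. Cache: [U R T V F]
  14. access F: HIT. Next use of F: step 25. Cache: [U R T V F]
  15. access T: HIT. Next use of T: step 16. Cache: [U R T V F]
  16. access T: HIT. Next use of T: step 18. Cache: [U R T V F]
  17. access V: HIT. Next use of V: step 20. Cache: [U R T V F]
  18. access T: HIT. Next use of T: step 19. Cache: [U R T V F]
  19. access T: HIT. Next use of T: step 22. Cache: [U R T V F]
  20. access V: HIT. Next use of V: never. Cache: [U R T V F]
  21. access G: MISS. Cache: [U R T V F G]
  22. access T: HIT. Next use of T: never. Cache: [U R T V F G]
  23. access G: HIT. Next use of G: never. Cache: [U R T V F G]
  24. access R: HIT. Next use of R: never. Cache: [U R T V F G]
  25. access F: HIT. Next use of F: never. Cache: [U R T V F G]
  26. access M: MISS, evict U (next use: never). Cache: [R T V F G M]
Total: 19 hits, 7 misses, 1 evictions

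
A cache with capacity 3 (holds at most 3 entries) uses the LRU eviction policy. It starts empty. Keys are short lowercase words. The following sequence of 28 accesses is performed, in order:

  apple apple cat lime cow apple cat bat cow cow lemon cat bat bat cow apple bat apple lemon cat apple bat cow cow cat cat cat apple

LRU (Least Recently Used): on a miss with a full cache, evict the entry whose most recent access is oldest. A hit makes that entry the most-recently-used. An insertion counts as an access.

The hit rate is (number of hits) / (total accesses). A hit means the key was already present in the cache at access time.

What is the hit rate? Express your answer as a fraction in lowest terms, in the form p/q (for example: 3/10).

LRU simulation (capacity=3):
  1. access apple: MISS. Cache (LRU->MRU): [apple]
  2. access apple: HIT. Cache (LRU->MRU): [apple]
  3. access cat: MISS. Cache (LRU->MRU): [apple cat]
  4. access lime: MISS. Cache (LRU->MRU): [apple cat lime]
  5. access cow: MISS, evict apple. Cache (LRU->MRU): [cat lime cow]
  6. access apple: MISS, evict cat. Cache (LRU->MRU): [lime cow apple]
  7. access cat: MISS, evict lime. Cache (LRU->MRU): [cow apple cat]
  8. access bat: MISS, evict cow. Cache (LRU->MRU): [apple cat bat]
  9. access cow: MISS, evict apple. Cache (LRU->MRU): [cat bat cow]
  10. access cow: HIT. Cache (LRU->MRU): [cat bat cow]
  11. access lemon: MISS, evict cat. Cache (LRU->MRU): [bat cow lemon]
  12. access cat: MISS, evict bat. Cache (LRU->MRU): [cow lemon cat]
  13. access bat: MISS, evict cow. Cache (LRU->MRU): [lemon cat bat]
  14. access bat: HIT. Cache (LRU->MRU): [lemon cat bat]
  15. access cow: MISS, evict lemon. Cache (LRU->MRU): [cat bat cow]
  16. access apple: MISS, evict cat. Cache (LRU->MRU): [bat cow apple]
  17. access bat: HIT. Cache (LRU->MRU): [cow apple bat]
  18. access apple: HIT. Cache (LRU->MRU): [cow bat apple]
  19. access lemon: MISS, evict cow. Cache (LRU->MRU): [bat apple lemon]
  20. access cat: MISS, evict bat. Cache (LRU->MRU): [apple lemon cat]
  21. access apple: HIT. Cache (LRU->MRU): [lemon cat apple]
  22. access bat: MISS, evict lemon. Cache (LRU->MRU): [cat apple bat]
  23. access cow: MISS, evict cat. Cache (LRU->MRU): [apple bat cow]
  24. access cow: HIT. Cache (LRU->MRU): [apple bat cow]
  25. access cat: MISS, evict apple. Cache (LRU->MRU): [bat cow cat]
  26. access cat: HIT. Cache (LRU->MRU): [bat cow cat]
  27. access cat: HIT. Cache (LRU->MRU): [bat cow cat]
  28. access apple: MISS, evict bat. Cache (LRU->MRU): [cow cat apple]
Total: 9 hits, 19 misses, 16 evictions

Hit rate = 9/28

Answer: 9/28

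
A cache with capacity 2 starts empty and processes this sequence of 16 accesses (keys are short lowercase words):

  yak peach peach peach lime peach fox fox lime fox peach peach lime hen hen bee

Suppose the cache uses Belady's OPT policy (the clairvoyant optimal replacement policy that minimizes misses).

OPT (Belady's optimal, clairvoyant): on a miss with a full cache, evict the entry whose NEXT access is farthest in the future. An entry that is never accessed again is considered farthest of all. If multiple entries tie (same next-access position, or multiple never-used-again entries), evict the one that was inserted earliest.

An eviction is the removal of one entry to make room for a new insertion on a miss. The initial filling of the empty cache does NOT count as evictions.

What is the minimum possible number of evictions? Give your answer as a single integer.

OPT (Belady) simulation (capacity=2):
  1. access yak: MISS. Cache: [yak]
  2. access peach: MISS. Cache: [yak peach]
  3. access peach: HIT. Next use of peach: step 4. Cache: [yak peach]
  4. access peach: HIT. Next use of peach: step 6. Cache: [yak peach]
  5. access lime: MISS, evict yak (next use: never). Cache: [peach lime]
  6. access peach: HIT. Next use of peach: step 11. Cache: [peach lime]
  7. access fox: MISS, evict peach (next use: step 11). Cache: [lime fox]
  8. access fox: HIT. Next use of fox: step 10. Cache: [lime fox]
  9. access lime: HIT. Next use of lime: step 13. Cache: [lime fox]
  10. access fox: HIT. Next use of fox: never. Cache: [lime fox]
  11. access peach: MISS, evict fox (next use: never). Cache: [lime peach]
  12. access peach: HIT. Next use of peach: never. Cache: [lime peach]
  13. access lime: HIT. Next use of lime: never. Cache: [lime peach]
  14. access hen: MISS, evict lime (next use: never). Cache: [peach hen]
  15. access hen: HIT. Next use of hen: never. Cache: [peach hen]
  16. access bee: MISS, evict peach (next use: never). Cache: [hen bee]
Total: 9 hits, 7 misses, 5 evictions

Answer: 5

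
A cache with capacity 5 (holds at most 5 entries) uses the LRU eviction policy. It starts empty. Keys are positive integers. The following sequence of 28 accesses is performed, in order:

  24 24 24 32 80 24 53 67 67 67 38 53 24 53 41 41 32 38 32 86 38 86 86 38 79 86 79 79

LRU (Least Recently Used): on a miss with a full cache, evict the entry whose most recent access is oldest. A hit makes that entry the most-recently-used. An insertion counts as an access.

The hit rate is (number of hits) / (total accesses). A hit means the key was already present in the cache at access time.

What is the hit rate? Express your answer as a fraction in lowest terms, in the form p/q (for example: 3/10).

Answer: 9/14

Derivation:
LRU simulation (capacity=5):
  1. access 24: MISS. Cache (LRU->MRU): [24]
  2. access 24: HIT. Cache (LRU->MRU): [24]
  3. access 24: HIT. Cache (LRU->MRU): [24]
  4. access 32: MISS. Cache (LRU->MRU): [24 32]
  5. access 80: MISS. Cache (LRU->MRU): [24 32 80]
  6. access 24: HIT. Cache (LRU->MRU): [32 80 24]
  7. access 53: MISS. Cache (LRU->MRU): [32 80 24 53]
  8. access 67: MISS. Cache (LRU->MRU): [32 80 24 53 67]
  9. access 67: HIT. Cache (LRU->MRU): [32 80 24 53 67]
  10. access 67: HIT. Cache (LRU->MRU): [32 80 24 53 67]
  11. access 38: MISS, evict 32. Cache (LRU->MRU): [80 24 53 67 38]
  12. access 53: HIT. Cache (LRU->MRU): [80 24 67 38 53]
  13. access 24: HIT. Cache (LRU->MRU): [80 67 38 53 24]
  14. access 53: HIT. Cache (LRU->MRU): [80 67 38 24 53]
  15. access 41: MISS, evict 80. Cache (LRU->MRU): [67 38 24 53 41]
  16. access 41: HIT. Cache (LRU->MRU): [67 38 24 53 41]
  17. access 32: MISS, evict 67. Cache (LRU->MRU): [38 24 53 41 32]
  18. access 38: HIT. Cache (LRU->MRU): [24 53 41 32 38]
  19. access 32: HIT. Cache (LRU->MRU): [24 53 41 38 32]
  20. access 86: MISS, evict 24. Cache (LRU->MRU): [53 41 38 32 86]
  21. access 38: HIT. Cache (LRU->MRU): [53 41 32 86 38]
  22. access 86: HIT. Cache (LRU->MRU): [53 41 32 38 86]
  23. access 86: HIT. Cache (LRU->MRU): [53 41 32 38 86]
  24. access 38: HIT. Cache (LRU->MRU): [53 41 32 86 38]
  25. access 79: MISS, evict 53. Cache (LRU->MRU): [41 32 86 38 79]
  26. access 86: HIT. Cache (LRU->MRU): [41 32 38 79 86]
  27. access 79: HIT. Cache (LRU->MRU): [41 32 38 86 79]
  28. access 79: HIT. Cache (LRU->MRU): [41 32 38 86 79]
Total: 18 hits, 10 misses, 5 evictions

Hit rate = 18/28 = 9/14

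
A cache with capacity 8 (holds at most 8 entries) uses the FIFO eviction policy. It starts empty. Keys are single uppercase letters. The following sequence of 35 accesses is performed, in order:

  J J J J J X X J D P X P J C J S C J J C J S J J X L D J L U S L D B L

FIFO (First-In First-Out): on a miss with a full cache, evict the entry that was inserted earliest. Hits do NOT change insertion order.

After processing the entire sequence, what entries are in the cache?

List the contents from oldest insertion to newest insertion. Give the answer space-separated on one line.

FIFO simulation (capacity=8):
  1. access J: MISS. Cache (old->new): [J]
  2. access J: HIT. Cache (old->new): [J]
  3. access J: HIT. Cache (old->new): [J]
  4. access J: HIT. Cache (old->new): [J]
  5. access J: HIT. Cache (old->new): [J]
  6. access X: MISS. Cache (old->new): [J X]
  7. access X: HIT. Cache (old->new): [J X]
  8. access J: HIT. Cache (old->new): [J X]
  9. access D: MISS. Cache (old->new): [J X D]
  10. access P: MISS. Cache (old->new): [J X D P]
  11. access X: HIT. Cache (old->new): [J X D P]
  12. access P: HIT. Cache (old->new): [J X D P]
  13. access J: HIT. Cache (old->new): [J X D P]
  14. access C: MISS. Cache (old->new): [J X D P C]
  15. access J: HIT. Cache (old->new): [J X D P C]
  16. access S: MISS. Cache (old->new): [J X D P C S]
  17. access C: HIT. Cache (old->new): [J X D P C S]
  18. access J: HIT. Cache (old->new): [J X D P C S]
  19. access J: HIT. Cache (old->new): [J X D P C S]
  20. access C: HIT. Cache (old->new): [J X D P C S]
  21. access J: HIT. Cache (old->new): [J X D P C S]
  22. access S: HIT. Cache (old->new): [J X D P C S]
  23. access J: HIT. Cache (old->new): [J X D P C S]
  24. access J: HIT. Cache (old->new): [J X D P C S]
  25. access X: HIT. Cache (old->new): [J X D P C S]
  26. access L: MISS. Cache (old->new): [J X D P C S L]
  27. access D: HIT. Cache (old->new): [J X D P C S L]
  28. access J: HIT. Cache (old->new): [J X D P C S L]
  29. access L: HIT. Cache (old->new): [J X D P C S L]
  30. access U: MISS. Cache (old->new): [J X D P C S L U]
  31. access S: HIT. Cache (old->new): [J X D P C S L U]
  32. access L: HIT. Cache (old->new): [J X D P C S L U]
  33. access D: HIT. Cache (old->new): [J X D P C S L U]
  34. access B: MISS, evict J. Cache (old->new): [X D P C S L U B]
  35. access L: HIT. Cache (old->new): [X D P C S L U B]
Total: 26 hits, 9 misses, 1 evictions

Answer: X D P C S L U B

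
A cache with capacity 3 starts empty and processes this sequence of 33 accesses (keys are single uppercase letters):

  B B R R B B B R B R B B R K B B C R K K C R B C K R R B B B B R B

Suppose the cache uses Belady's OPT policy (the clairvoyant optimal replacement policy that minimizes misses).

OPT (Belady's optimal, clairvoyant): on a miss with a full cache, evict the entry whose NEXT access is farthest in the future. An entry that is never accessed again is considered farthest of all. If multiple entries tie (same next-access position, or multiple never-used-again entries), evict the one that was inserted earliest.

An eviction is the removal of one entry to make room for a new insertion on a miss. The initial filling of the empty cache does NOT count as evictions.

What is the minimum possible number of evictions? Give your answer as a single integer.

Answer: 3

Derivation:
OPT (Belady) simulation (capacity=3):
  1. access B: MISS. Cache: [B]
  2. access B: HIT. Next use of B: step 5. Cache: [B]
  3. access R: MISS. Cache: [B R]
  4. access R: HIT. Next use of R: step 8. Cache: [B R]
  5. access B: HIT. Next use of B: step 6. Cache: [B R]
  6. access B: HIT. Next use of B: step 7. Cache: [B R]
  7. access B: HIT. Next use of B: step 9. Cache: [B R]
  8. access R: HIT. Next use of R: step 10. Cache: [B R]
  9. access B: HIT. Next use of B: step 11. Cache: [B R]
  10. access R: HIT. Next use of R: step 13. Cache: [B R]
  11. access B: HIT. Next use of B: step 12. Cache: [B R]
  12. access B: HIT. Next use of B: step 15. Cache: [B R]
  13. access R: HIT. Next use of R: step 18. Cache: [B R]
  14. access K: MISS. Cache: [B R K]
  15. access B: HIT. Next use of B: step 16. Cache: [B R K]
  16. access B: HIT. Next use of B: step 23. Cache: [B R K]
  17. access C: MISS, evict B (next use: step 23). Cache: [R K C]
  18. access R: HIT. Next use of R: step 22. Cache: [R K C]
  19. access K: HIT. Next use of K: step 20. Cache: [R K C]
  20. access K: HIT. Next use of K: step 25. Cache: [R K C]
  21. access C: HIT. Next use of C: step 24. Cache: [R K C]
  22. access R: HIT. Next use of R: step 26. Cache: [R K C]
  23. access B: MISS, evict R (next use: step 26). Cache: [K C B]
  24. access C: HIT. Next use of C: never. Cache: [K C B]
  25. access K: HIT. Next use of K: never. Cache: [K C B]
  26. access R: MISS, evict K (next use: never). Cache: [C B R]
  27. access R: HIT. Next use of R: step 32. Cache: [C B R]
  28. access B: HIT. Next use of B: step 29. Cache: [C B R]
  29. access B: HIT. Next use of B: step 30. Cache: [C B R]
  30. access B: HIT. Next use of B: step 31. Cache: [C B R]
  31. access B: HIT. Next use of B: step 33. Cache: [C B R]
  32. access R: HIT. Next use of R: never. Cache: [C B R]
  33. access B: HIT. Next use of B: never. Cache: [C B R]
Total: 27 hits, 6 misses, 3 evictions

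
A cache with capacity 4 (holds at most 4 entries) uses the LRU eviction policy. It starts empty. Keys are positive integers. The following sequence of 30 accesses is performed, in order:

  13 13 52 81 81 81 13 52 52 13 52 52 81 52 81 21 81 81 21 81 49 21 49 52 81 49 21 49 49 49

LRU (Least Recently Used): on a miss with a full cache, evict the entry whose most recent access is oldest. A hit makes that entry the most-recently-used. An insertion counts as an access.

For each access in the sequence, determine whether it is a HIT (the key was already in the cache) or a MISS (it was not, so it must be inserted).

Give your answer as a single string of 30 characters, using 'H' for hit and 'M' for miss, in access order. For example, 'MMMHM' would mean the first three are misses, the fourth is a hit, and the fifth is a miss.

Answer: MHMMHHHHHHHHHHHMHHHHMHHHHHHHHH

Derivation:
LRU simulation (capacity=4):
  1. access 13: MISS. Cache (LRU->MRU): [13]
  2. access 13: HIT. Cache (LRU->MRU): [13]
  3. access 52: MISS. Cache (LRU->MRU): [13 52]
  4. access 81: MISS. Cache (LRU->MRU): [13 52 81]
  5. access 81: HIT. Cache (LRU->MRU): [13 52 81]
  6. access 81: HIT. Cache (LRU->MRU): [13 52 81]
  7. access 13: HIT. Cache (LRU->MRU): [52 81 13]
  8. access 52: HIT. Cache (LRU->MRU): [81 13 52]
  9. access 52: HIT. Cache (LRU->MRU): [81 13 52]
  10. access 13: HIT. Cache (LRU->MRU): [81 52 13]
  11. access 52: HIT. Cache (LRU->MRU): [81 13 52]
  12. access 52: HIT. Cache (LRU->MRU): [81 13 52]
  13. access 81: HIT. Cache (LRU->MRU): [13 52 81]
  14. access 52: HIT. Cache (LRU->MRU): [13 81 52]
  15. access 81: HIT. Cache (LRU->MRU): [13 52 81]
  16. access 21: MISS. Cache (LRU->MRU): [13 52 81 21]
  17. access 81: HIT. Cache (LRU->MRU): [13 52 21 81]
  18. access 81: HIT. Cache (LRU->MRU): [13 52 21 81]
  19. access 21: HIT. Cache (LRU->MRU): [13 52 81 21]
  20. access 81: HIT. Cache (LRU->MRU): [13 52 21 81]
  21. access 49: MISS, evict 13. Cache (LRU->MRU): [52 21 81 49]
  22. access 21: HIT. Cache (LRU->MRU): [52 81 49 21]
  23. access 49: HIT. Cache (LRU->MRU): [52 81 21 49]
  24. access 52: HIT. Cache (LRU->MRU): [81 21 49 52]
  25. access 81: HIT. Cache (LRU->MRU): [21 49 52 81]
  26. access 49: HIT. Cache (LRU->MRU): [21 52 81 49]
  27. access 21: HIT. Cache (LRU->MRU): [52 81 49 21]
  28. access 49: HIT. Cache (LRU->MRU): [52 81 21 49]
  29. access 49: HIT. Cache (LRU->MRU): [52 81 21 49]
  30. access 49: HIT. Cache (LRU->MRU): [52 81 21 49]
Total: 25 hits, 5 misses, 1 evictions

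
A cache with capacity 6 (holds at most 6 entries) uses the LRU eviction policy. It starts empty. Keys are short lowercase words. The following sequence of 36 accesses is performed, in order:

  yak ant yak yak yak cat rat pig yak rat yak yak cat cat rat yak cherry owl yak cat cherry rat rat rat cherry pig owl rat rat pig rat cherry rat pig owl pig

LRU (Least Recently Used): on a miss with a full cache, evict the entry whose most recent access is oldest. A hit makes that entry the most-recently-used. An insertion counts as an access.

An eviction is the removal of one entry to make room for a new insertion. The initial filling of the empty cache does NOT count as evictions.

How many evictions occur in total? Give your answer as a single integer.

Answer: 1

Derivation:
LRU simulation (capacity=6):
  1. access yak: MISS. Cache (LRU->MRU): [yak]
  2. access ant: MISS. Cache (LRU->MRU): [yak ant]
  3. access yak: HIT. Cache (LRU->MRU): [ant yak]
  4. access yak: HIT. Cache (LRU->MRU): [ant yak]
  5. access yak: HIT. Cache (LRU->MRU): [ant yak]
  6. access cat: MISS. Cache (LRU->MRU): [ant yak cat]
  7. access rat: MISS. Cache (LRU->MRU): [ant yak cat rat]
  8. access pig: MISS. Cache (LRU->MRU): [ant yak cat rat pig]
  9. access yak: HIT. Cache (LRU->MRU): [ant cat rat pig yak]
  10. access rat: HIT. Cache (LRU->MRU): [ant cat pig yak rat]
  11. access yak: HIT. Cache (LRU->MRU): [ant cat pig rat yak]
  12. access yak: HIT. Cache (LRU->MRU): [ant cat pig rat yak]
  13. access cat: HIT. Cache (LRU->MRU): [ant pig rat yak cat]
  14. access cat: HIT. Cache (LRU->MRU): [ant pig rat yak cat]
  15. access rat: HIT. Cache (LRU->MRU): [ant pig yak cat rat]
  16. access yak: HIT. Cache (LRU->MRU): [ant pig cat rat yak]
  17. access cherry: MISS. Cache (LRU->MRU): [ant pig cat rat yak cherry]
  18. access owl: MISS, evict ant. Cache (LRU->MRU): [pig cat rat yak cherry owl]
  19. access yak: HIT. Cache (LRU->MRU): [pig cat rat cherry owl yak]
  20. access cat: HIT. Cache (LRU->MRU): [pig rat cherry owl yak cat]
  21. access cherry: HIT. Cache (LRU->MRU): [pig rat owl yak cat cherry]
  22. access rat: HIT. Cache (LRU->MRU): [pig owl yak cat cherry rat]
  23. access rat: HIT. Cache (LRU->MRU): [pig owl yak cat cherry rat]
  24. access rat: HIT. Cache (LRU->MRU): [pig owl yak cat cherry rat]
  25. access cherry: HIT. Cache (LRU->MRU): [pig owl yak cat rat cherry]
  26. access pig: HIT. Cache (LRU->MRU): [owl yak cat rat cherry pig]
  27. access owl: HIT. Cache (LRU->MRU): [yak cat rat cherry pig owl]
  28. access rat: HIT. Cache (LRU->MRU): [yak cat cherry pig owl rat]
  29. access rat: HIT. Cache (LRU->MRU): [yak cat cherry pig owl rat]
  30. access pig: HIT. Cache (LRU->MRU): [yak cat cherry owl rat pig]
  31. access rat: HIT. Cache (LRU->MRU): [yak cat cherry owl pig rat]
  32. access cherry: HIT. Cache (LRU->MRU): [yak cat owl pig rat cherry]
  33. access rat: HIT. Cache (LRU->MRU): [yak cat owl pig cherry rat]
  34. access pig: HIT. Cache (LRU->MRU): [yak cat owl cherry rat pig]
  35. access owl: HIT. Cache (LRU->MRU): [yak cat cherry rat pig owl]
  36. access pig: HIT. Cache (LRU->MRU): [yak cat cherry rat owl pig]
Total: 29 hits, 7 misses, 1 evictions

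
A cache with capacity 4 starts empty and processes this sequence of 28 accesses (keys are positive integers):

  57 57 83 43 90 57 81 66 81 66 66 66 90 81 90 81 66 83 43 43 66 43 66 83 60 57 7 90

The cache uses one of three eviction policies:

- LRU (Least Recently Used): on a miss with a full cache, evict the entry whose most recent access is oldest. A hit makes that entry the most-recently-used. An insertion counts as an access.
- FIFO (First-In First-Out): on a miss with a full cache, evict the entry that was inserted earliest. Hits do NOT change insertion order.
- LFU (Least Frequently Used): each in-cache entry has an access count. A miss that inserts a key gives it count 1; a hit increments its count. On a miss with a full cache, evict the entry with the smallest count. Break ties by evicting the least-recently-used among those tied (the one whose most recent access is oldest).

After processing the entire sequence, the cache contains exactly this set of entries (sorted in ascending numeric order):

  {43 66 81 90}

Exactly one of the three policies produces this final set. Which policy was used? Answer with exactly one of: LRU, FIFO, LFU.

Simulating under each policy and comparing final sets:
  LRU: final set = {7 57 60 90} -> differs
  FIFO: final set = {7 57 60 90} -> differs
  LFU: final set = {43 66 81 90} -> MATCHES target
Only LFU produces the target set.

Answer: LFU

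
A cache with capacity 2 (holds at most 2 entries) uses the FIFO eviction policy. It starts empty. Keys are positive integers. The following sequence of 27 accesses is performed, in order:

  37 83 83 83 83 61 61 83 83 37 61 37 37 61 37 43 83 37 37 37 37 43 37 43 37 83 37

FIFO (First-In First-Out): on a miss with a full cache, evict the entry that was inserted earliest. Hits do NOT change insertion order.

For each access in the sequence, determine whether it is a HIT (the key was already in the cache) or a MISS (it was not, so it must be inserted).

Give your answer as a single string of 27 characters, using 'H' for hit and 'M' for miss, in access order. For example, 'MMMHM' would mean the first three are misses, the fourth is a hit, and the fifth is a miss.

Answer: MMHHHMHHHMHHHHHMMMHHHMHHHMM

Derivation:
FIFO simulation (capacity=2):
  1. access 37: MISS. Cache (old->new): [37]
  2. access 83: MISS. Cache (old->new): [37 83]
  3. access 83: HIT. Cache (old->new): [37 83]
  4. access 83: HIT. Cache (old->new): [37 83]
  5. access 83: HIT. Cache (old->new): [37 83]
  6. access 61: MISS, evict 37. Cache (old->new): [83 61]
  7. access 61: HIT. Cache (old->new): [83 61]
  8. access 83: HIT. Cache (old->new): [83 61]
  9. access 83: HIT. Cache (old->new): [83 61]
  10. access 37: MISS, evict 83. Cache (old->new): [61 37]
  11. access 61: HIT. Cache (old->new): [61 37]
  12. access 37: HIT. Cache (old->new): [61 37]
  13. access 37: HIT. Cache (old->new): [61 37]
  14. access 61: HIT. Cache (old->new): [61 37]
  15. access 37: HIT. Cache (old->new): [61 37]
  16. access 43: MISS, evict 61. Cache (old->new): [37 43]
  17. access 83: MISS, evict 37. Cache (old->new): [43 83]
  18. access 37: MISS, evict 43. Cache (old->new): [83 37]
  19. access 37: HIT. Cache (old->new): [83 37]
  20. access 37: HIT. Cache (old->new): [83 37]
  21. access 37: HIT. Cache (old->new): [83 37]
  22. access 43: MISS, evict 83. Cache (old->new): [37 43]
  23. access 37: HIT. Cache (old->new): [37 43]
  24. access 43: HIT. Cache (old->new): [37 43]
  25. access 37: HIT. Cache (old->new): [37 43]
  26. access 83: MISS, evict 37. Cache (old->new): [43 83]
  27. access 37: MISS, evict 43. Cache (old->new): [83 37]
Total: 17 hits, 10 misses, 8 evictions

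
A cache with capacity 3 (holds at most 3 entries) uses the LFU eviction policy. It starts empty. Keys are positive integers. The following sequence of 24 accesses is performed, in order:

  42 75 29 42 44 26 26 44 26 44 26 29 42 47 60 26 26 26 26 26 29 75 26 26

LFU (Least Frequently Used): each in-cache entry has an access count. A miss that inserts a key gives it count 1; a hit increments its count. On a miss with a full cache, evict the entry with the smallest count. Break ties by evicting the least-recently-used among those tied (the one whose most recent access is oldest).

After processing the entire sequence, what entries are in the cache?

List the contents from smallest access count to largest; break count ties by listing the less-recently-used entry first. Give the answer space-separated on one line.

Answer: 75 44 26

Derivation:
LFU simulation (capacity=3):
  1. access 42: MISS. Cache: [42(c=1)]
  2. access 75: MISS. Cache: [42(c=1) 75(c=1)]
  3. access 29: MISS. Cache: [42(c=1) 75(c=1) 29(c=1)]
  4. access 42: HIT, count now 2. Cache: [75(c=1) 29(c=1) 42(c=2)]
  5. access 44: MISS, evict 75(c=1). Cache: [29(c=1) 44(c=1) 42(c=2)]
  6. access 26: MISS, evict 29(c=1). Cache: [44(c=1) 26(c=1) 42(c=2)]
  7. access 26: HIT, count now 2. Cache: [44(c=1) 42(c=2) 26(c=2)]
  8. access 44: HIT, count now 2. Cache: [42(c=2) 26(c=2) 44(c=2)]
  9. access 26: HIT, count now 3. Cache: [42(c=2) 44(c=2) 26(c=3)]
  10. access 44: HIT, count now 3. Cache: [42(c=2) 26(c=3) 44(c=3)]
  11. access 26: HIT, count now 4. Cache: [42(c=2) 44(c=3) 26(c=4)]
  12. access 29: MISS, evict 42(c=2). Cache: [29(c=1) 44(c=3) 26(c=4)]
  13. access 42: MISS, evict 29(c=1). Cache: [42(c=1) 44(c=3) 26(c=4)]
  14. access 47: MISS, evict 42(c=1). Cache: [47(c=1) 44(c=3) 26(c=4)]
  15. access 60: MISS, evict 47(c=1). Cache: [60(c=1) 44(c=3) 26(c=4)]
  16. access 26: HIT, count now 5. Cache: [60(c=1) 44(c=3) 26(c=5)]
  17. access 26: HIT, count now 6. Cache: [60(c=1) 44(c=3) 26(c=6)]
  18. access 26: HIT, count now 7. Cache: [60(c=1) 44(c=3) 26(c=7)]
  19. access 26: HIT, count now 8. Cache: [60(c=1) 44(c=3) 26(c=8)]
  20. access 26: HIT, count now 9. Cache: [60(c=1) 44(c=3) 26(c=9)]
  21. access 29: MISS, evict 60(c=1). Cache: [29(c=1) 44(c=3) 26(c=9)]
  22. access 75: MISS, evict 29(c=1). Cache: [75(c=1) 44(c=3) 26(c=9)]
  23. access 26: HIT, count now 10. Cache: [75(c=1) 44(c=3) 26(c=10)]
  24. access 26: HIT, count now 11. Cache: [75(c=1) 44(c=3) 26(c=11)]
Total: 13 hits, 11 misses, 8 evictions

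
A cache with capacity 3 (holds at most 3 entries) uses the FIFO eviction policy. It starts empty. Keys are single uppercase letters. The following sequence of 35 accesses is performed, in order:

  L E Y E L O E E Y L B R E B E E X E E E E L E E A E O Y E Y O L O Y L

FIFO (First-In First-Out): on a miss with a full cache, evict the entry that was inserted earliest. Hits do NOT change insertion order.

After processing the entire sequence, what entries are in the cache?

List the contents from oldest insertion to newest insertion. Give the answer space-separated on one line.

FIFO simulation (capacity=3):
  1. access L: MISS. Cache (old->new): [L]
  2. access E: MISS. Cache (old->new): [L E]
  3. access Y: MISS. Cache (old->new): [L E Y]
  4. access E: HIT. Cache (old->new): [L E Y]
  5. access L: HIT. Cache (old->new): [L E Y]
  6. access O: MISS, evict L. Cache (old->new): [E Y O]
  7. access E: HIT. Cache (old->new): [E Y O]
  8. access E: HIT. Cache (old->new): [E Y O]
  9. access Y: HIT. Cache (old->new): [E Y O]
  10. access L: MISS, evict E. Cache (old->new): [Y O L]
  11. access B: MISS, evict Y. Cache (old->new): [O L B]
  12. access R: MISS, evict O. Cache (old->new): [L B R]
  13. access E: MISS, evict L. Cache (old->new): [B R E]
  14. access B: HIT. Cache (old->new): [B R E]
  15. access E: HIT. Cache (old->new): [B R E]
  16. access E: HIT. Cache (old->new): [B R E]
  17. access X: MISS, evict B. Cache (old->new): [R E X]
  18. access E: HIT. Cache (old->new): [R E X]
  19. access E: HIT. Cache (old->new): [R E X]
  20. access E: HIT. Cache (old->new): [R E X]
  21. access E: HIT. Cache (old->new): [R E X]
  22. access L: MISS, evict R. Cache (old->new): [E X L]
  23. access E: HIT. Cache (old->new): [E X L]
  24. access E: HIT. Cache (old->new): [E X L]
  25. access A: MISS, evict E. Cache (old->new): [X L A]
  26. access E: MISS, evict X. Cache (old->new): [L A E]
  27. access O: MISS, evict L. Cache (old->new): [A E O]
  28. access Y: MISS, evict A. Cache (old->new): [E O Y]
  29. access E: HIT. Cache (old->new): [E O Y]
  30. access Y: HIT. Cache (old->new): [E O Y]
  31. access O: HIT. Cache (old->new): [E O Y]
  32. access L: MISS, evict E. Cache (old->new): [O Y L]
  33. access O: HIT. Cache (old->new): [O Y L]
  34. access Y: HIT. Cache (old->new): [O Y L]
  35. access L: HIT. Cache (old->new): [O Y L]
Total: 20 hits, 15 misses, 12 evictions

Answer: O Y L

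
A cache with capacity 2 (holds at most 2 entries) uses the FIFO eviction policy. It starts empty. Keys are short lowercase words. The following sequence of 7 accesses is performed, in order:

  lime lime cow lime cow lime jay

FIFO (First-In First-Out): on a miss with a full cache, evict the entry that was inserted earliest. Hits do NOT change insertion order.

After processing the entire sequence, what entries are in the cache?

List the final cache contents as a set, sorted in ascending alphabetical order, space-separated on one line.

FIFO simulation (capacity=2):
  1. access lime: MISS. Cache (old->new): [lime]
  2. access lime: HIT. Cache (old->new): [lime]
  3. access cow: MISS. Cache (old->new): [lime cow]
  4. access lime: HIT. Cache (old->new): [lime cow]
  5. access cow: HIT. Cache (old->new): [lime cow]
  6. access lime: HIT. Cache (old->new): [lime cow]
  7. access jay: MISS, evict lime. Cache (old->new): [cow jay]
Total: 4 hits, 3 misses, 1 evictions

Answer: cow jay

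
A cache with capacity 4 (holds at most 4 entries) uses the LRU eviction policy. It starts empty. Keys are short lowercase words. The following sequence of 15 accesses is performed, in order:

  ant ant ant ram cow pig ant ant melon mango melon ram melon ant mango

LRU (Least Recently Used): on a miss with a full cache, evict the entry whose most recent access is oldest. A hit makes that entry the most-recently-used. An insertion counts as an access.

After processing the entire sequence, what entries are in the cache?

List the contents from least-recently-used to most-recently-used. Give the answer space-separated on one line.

LRU simulation (capacity=4):
  1. access ant: MISS. Cache (LRU->MRU): [ant]
  2. access ant: HIT. Cache (LRU->MRU): [ant]
  3. access ant: HIT. Cache (LRU->MRU): [ant]
  4. access ram: MISS. Cache (LRU->MRU): [ant ram]
  5. access cow: MISS. Cache (LRU->MRU): [ant ram cow]
  6. access pig: MISS. Cache (LRU->MRU): [ant ram cow pig]
  7. access ant: HIT. Cache (LRU->MRU): [ram cow pig ant]
  8. access ant: HIT. Cache (LRU->MRU): [ram cow pig ant]
  9. access melon: MISS, evict ram. Cache (LRU->MRU): [cow pig ant melon]
  10. access mango: MISS, evict cow. Cache (LRU->MRU): [pig ant melon mango]
  11. access melon: HIT. Cache (LRU->MRU): [pig ant mango melon]
  12. access ram: MISS, evict pig. Cache (LRU->MRU): [ant mango melon ram]
  13. access melon: HIT. Cache (LRU->MRU): [ant mango ram melon]
  14. access ant: HIT. Cache (LRU->MRU): [mango ram melon ant]
  15. access mango: HIT. Cache (LRU->MRU): [ram melon ant mango]
Total: 8 hits, 7 misses, 3 evictions

Answer: ram melon ant mango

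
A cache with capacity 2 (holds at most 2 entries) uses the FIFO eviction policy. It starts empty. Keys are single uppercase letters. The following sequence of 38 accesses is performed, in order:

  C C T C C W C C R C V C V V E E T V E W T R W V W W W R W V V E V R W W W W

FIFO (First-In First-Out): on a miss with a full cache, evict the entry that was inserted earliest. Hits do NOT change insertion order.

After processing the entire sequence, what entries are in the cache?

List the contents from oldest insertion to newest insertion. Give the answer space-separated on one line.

Answer: R W

Derivation:
FIFO simulation (capacity=2):
  1. access C: MISS. Cache (old->new): [C]
  2. access C: HIT. Cache (old->new): [C]
  3. access T: MISS. Cache (old->new): [C T]
  4. access C: HIT. Cache (old->new): [C T]
  5. access C: HIT. Cache (old->new): [C T]
  6. access W: MISS, evict C. Cache (old->new): [T W]
  7. access C: MISS, evict T. Cache (old->new): [W C]
  8. access C: HIT. Cache (old->new): [W C]
  9. access R: MISS, evict W. Cache (old->new): [C R]
  10. access C: HIT. Cache (old->new): [C R]
  11. access V: MISS, evict C. Cache (old->new): [R V]
  12. access C: MISS, evict R. Cache (old->new): [V C]
  13. access V: HIT. Cache (old->new): [V C]
  14. access V: HIT. Cache (old->new): [V C]
  15. access E: MISS, evict V. Cache (old->new): [C E]
  16. access E: HIT. Cache (old->new): [C E]
  17. access T: MISS, evict C. Cache (old->new): [E T]
  18. access V: MISS, evict E. Cache (old->new): [T V]
  19. access E: MISS, evict T. Cache (old->new): [V E]
  20. access W: MISS, evict V. Cache (old->new): [E W]
  21. access T: MISS, evict E. Cache (old->new): [W T]
  22. access R: MISS, evict W. Cache (old->new): [T R]
  23. access W: MISS, evict T. Cache (old->new): [R W]
  24. access V: MISS, evict R. Cache (old->new): [W V]
  25. access W: HIT. Cache (old->new): [W V]
  26. access W: HIT. Cache (old->new): [W V]
  27. access W: HIT. Cache (old->new): [W V]
  28. access R: MISS, evict W. Cache (old->new): [V R]
  29. access W: MISS, evict V. Cache (old->new): [R W]
  30. access V: MISS, evict R. Cache (old->new): [W V]
  31. access V: HIT. Cache (old->new): [W V]
  32. access E: MISS, evict W. Cache (old->new): [V E]
  33. access V: HIT. Cache (old->new): [V E]
  34. access R: MISS, evict V. Cache (old->new): [E R]
  35. access W: MISS, evict E. Cache (old->new): [R W]
  36. access W: HIT. Cache (old->new): [R W]
  37. access W: HIT. Cache (old->new): [R W]
  38. access W: HIT. Cache (old->new): [R W]
Total: 16 hits, 22 misses, 20 evictions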